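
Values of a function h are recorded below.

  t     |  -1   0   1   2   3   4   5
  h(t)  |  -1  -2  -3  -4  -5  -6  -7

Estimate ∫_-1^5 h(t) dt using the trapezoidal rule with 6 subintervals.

-24

Δt = 1.
T_6 = (1/2)·[(-1) + 2·(-2) + 2·(-3) + 2·(-4) + 2·(-5) + 2·(-6) + (-7)] = -24.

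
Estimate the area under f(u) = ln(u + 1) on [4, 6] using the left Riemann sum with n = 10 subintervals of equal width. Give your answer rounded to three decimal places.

3.540

Δu = (6 − 4)/10 = 0.2.
Left endpoints: 4, 4.2, 4.4, 4.6, 4.8, 5, 5.2, 5.4, 5.6, 5.8.
f(4) ≈ 1.609, f(4.2) ≈ 1.649, f(4.4) ≈ 1.686, f(4.6) ≈ 1.723, f(4.8) ≈ 1.758, f(5) ≈ 1.792, f(5.2) ≈ 1.825, f(5.4) ≈ 1.856, f(5.6) ≈ 1.887, f(5.8) ≈ 1.917.
Sum = Δu · [f(4) + f(4.2) + f(4.4) + ...].
Sum ≈ 3.540.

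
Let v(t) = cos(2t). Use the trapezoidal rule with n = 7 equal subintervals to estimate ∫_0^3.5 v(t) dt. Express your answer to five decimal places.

0.30065

Δt = (3.5 − 0)/7 = 0.5.
v(0) ≈ 1.00000, v(0.5) ≈ 0.54030, v(1) ≈ -0.41615, v(1.5) ≈ -0.98999, v(2) ≈ -0.65364, v(2.5) ≈ 0.28366, v(3) ≈ 0.96017, v(3.5) ≈ 0.75390.
T_7 = (Δt/2)·[v(t_0) + 2v(t_1) + ... + 2v(t_{6}) + v(t_7)].
Sum ≈ 0.30065.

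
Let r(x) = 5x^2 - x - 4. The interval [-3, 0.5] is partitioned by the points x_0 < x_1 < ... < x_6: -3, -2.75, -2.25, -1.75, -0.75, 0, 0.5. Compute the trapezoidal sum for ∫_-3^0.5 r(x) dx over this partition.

37.09375

Subinterval widths: 0.25, 0.5, 0.5, 1, 0.75, 0.5.
r(-3) = 44, r(-2.75) = 36.5625, r(-2.25) = 23.5625, r(-1.75) = 13.0625, r(-0.75) = -0.4375, r(0) = -4, r(0.5) = -3.25.
On each subinterval the trapezoid contributes (Δx_i/2)·[r(x_{i-1}) + r(x_i)].
Sum = 37.09375.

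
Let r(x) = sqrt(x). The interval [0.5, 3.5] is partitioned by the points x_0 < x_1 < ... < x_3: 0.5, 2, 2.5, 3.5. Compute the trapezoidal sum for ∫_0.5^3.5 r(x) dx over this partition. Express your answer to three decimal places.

4.066

Subinterval widths: 1.5, 0.5, 1.
r(0.5) ≈ 0.707, r(2) ≈ 1.414, r(2.5) ≈ 1.581, r(3.5) ≈ 1.871.
On each subinterval the trapezoid contributes (Δx_i/2)·[r(x_{i-1}) + r(x_i)].
Sum ≈ 4.066.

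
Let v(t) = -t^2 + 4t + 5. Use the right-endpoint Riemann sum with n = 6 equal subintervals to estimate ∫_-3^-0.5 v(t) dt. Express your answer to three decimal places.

-10.124

Δt = (-0.5 − (-3))/6 = 5/12.
Right endpoints: -31/12, -13/6, -1.75, -4/3, -11/12, -0.5.
v(-31/12) = -1729/144, v(-13/6) = -301/36, v(-1.75) = -5.0625, v(-4/3) = -19/9, v(-11/12) = 71/144, v(-0.5) = 2.75.
Sum = Δt · [v(-31/12) + v(-13/6) + v(-1.75) + ...].
Sum ≈ -10.124.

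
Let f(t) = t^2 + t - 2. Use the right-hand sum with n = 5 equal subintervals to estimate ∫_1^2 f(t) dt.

Δt = (2 − 1)/5 = 0.2.
Right endpoints: 1.2, 1.4, 1.6, 1.8, 2.
f(1.2) = 0.64, f(1.4) = 1.36, f(1.6) = 2.16, f(1.8) = 3.04, f(2) = 4.
Sum = Δt · [f(1.2) + f(1.4) + f(1.6) + f(1.8) + f(2)].
Sum = 2.24.

2.24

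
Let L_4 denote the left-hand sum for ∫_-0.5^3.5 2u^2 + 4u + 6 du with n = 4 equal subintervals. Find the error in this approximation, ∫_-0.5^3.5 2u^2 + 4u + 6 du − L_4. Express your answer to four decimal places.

Exact integral: ∫_-0.5^3.5 f(u) du ≈ 76.666667.
L_4 = 58.
Error ≈ 76.666667 − 58 ≈ 18.6667.

18.6667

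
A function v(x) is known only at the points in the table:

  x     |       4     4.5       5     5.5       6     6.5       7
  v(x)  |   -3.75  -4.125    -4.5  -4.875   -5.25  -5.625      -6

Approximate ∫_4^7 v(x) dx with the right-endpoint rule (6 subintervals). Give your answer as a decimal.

-15.1875

Δx = 0.5.
Sum = 0.5·[(-4.125) + (-4.5) + (-4.875) + (-5.25) + (-5.625) + (-6)] = -15.1875.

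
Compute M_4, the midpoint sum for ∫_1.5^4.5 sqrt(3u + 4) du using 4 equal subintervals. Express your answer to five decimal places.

10.76502

Δu = (4.5 − 1.5)/4 = 0.75.
Midpoints: 1.875, 2.625, 3.375, 4.125.
f(1.875) ≈ 3.10242, f(2.625) ≈ 3.44601, f(3.375) ≈ 3.75832, f(4.125) ≈ 4.04660.
Sum = Δu · [f(1.875) + f(2.625) + f(3.375) + f(4.125)].
Sum ≈ 10.76502.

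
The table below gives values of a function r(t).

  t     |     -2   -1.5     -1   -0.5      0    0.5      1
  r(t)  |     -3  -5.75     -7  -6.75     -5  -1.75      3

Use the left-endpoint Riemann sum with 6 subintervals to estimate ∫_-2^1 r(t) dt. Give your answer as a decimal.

-14.625

Δt = 0.5.
Sum = 0.5·[(-3) + (-5.75) + (-7) + (-6.75) + (-5) + (-1.75)] = -14.625.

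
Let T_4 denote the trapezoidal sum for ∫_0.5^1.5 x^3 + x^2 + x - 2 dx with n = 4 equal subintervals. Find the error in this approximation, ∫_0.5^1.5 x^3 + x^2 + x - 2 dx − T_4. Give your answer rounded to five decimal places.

Exact integral: ∫_0.5^1.5 f(x) dx ≈ 1.3333333.
T_4 = 1.375.
Error ≈ 1.3333333 − 1.375 ≈ -0.04167.

-0.04167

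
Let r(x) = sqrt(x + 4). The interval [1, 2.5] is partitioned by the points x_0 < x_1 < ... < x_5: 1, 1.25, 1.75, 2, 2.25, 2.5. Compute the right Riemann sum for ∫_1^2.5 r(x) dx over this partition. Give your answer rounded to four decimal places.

3.6465

Subinterval widths: 0.25, 0.5, 0.25, 0.25, 0.25.
Right endpoints: 1.25, 1.75, 2, 2.25, 2.5.
r(1.25) ≈ 2.2913, r(1.75) ≈ 2.3979, r(2) ≈ 2.4495, r(2.25) ≈ 2.5000, r(2.5) ≈ 2.5495.
Sum = Σ Δx_i · r(x_i).
Sum ≈ 3.6465.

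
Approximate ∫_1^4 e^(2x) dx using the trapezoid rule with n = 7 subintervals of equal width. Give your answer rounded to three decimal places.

1576.717

Δx = (4 − 1)/7 = 3/7.
f(1) ≈ 7.389, f(10/7) ≈ 17.412, f(13/7) ≈ 41.029, f(16/7) ≈ 96.682, f(19/7) ≈ 227.824, f(22/7) ≈ 536.848, f(25/7) ≈ 1265.038, f(4) ≈ 2980.958.
T_7 = (Δx/2)·[f(x_0) + 2f(x_1) + ... + 2f(x_{6}) + f(x_7)].
Sum ≈ 1576.717.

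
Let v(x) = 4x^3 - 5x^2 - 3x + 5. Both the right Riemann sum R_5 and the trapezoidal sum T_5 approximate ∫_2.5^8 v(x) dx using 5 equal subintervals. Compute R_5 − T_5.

924.1375

R_5 = 4158.99.
T_5 = 3234.8525.
R_5 − T_5 = 924.1375.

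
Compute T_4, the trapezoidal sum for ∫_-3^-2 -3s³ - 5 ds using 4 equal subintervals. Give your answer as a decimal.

43.984375

Δs = (-2 − (-3))/4 = 0.25.
f(-3) = 76, f(-2.75) = 57.390625, f(-2.5) = 41.875, f(-2.25) = 29.171875, f(-2) = 19.
T_4 = (Δs/2)·[f(s_0) + 2f(s_1) + 2f(s_2) + 2f(s_3) + f(s_4)].
Sum = 43.984375.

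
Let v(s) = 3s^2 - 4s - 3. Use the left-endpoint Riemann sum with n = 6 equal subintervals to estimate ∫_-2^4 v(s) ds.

27

Δs = (4 − (-2))/6 = 1.
Left endpoints: -2, -1, 0, 1, 2, 3.
v(-2) = 17, v(-1) = 4, v(0) = -3, v(1) = -4, v(2) = 1, v(3) = 12.
Sum = Δs · [v(-2) + v(-1) + v(0) + ...].
Sum = 27.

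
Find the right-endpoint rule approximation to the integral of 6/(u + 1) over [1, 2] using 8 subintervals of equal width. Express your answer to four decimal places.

Δu = (2 − 1)/8 = 0.125.
Right endpoints: 1.125, 1.25, 1.375, 1.5, 1.625, 1.75, 1.875, 2.
f(1.125) = 48/17, f(1.25) = 8/3, f(1.375) = 48/19, f(1.5) = 2.4, f(1.625) = 16/7, f(1.75) = 24/11, f(1.875) = 48/23, f(2) = 2.
Sum = Δu · [f(1.125) + f(1.25) + f(1.375) + ...].
Sum ≈ 2.3714.

2.3714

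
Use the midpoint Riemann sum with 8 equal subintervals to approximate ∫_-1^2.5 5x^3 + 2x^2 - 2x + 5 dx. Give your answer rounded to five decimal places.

70.17175

Δx = (2.5 − (-1))/8 = 0.4375.
Midpoints: -0.78125, -0.34375, 0.09375, 0.53125, 0.96875, 1.40625, 1.84375, 2.28125.
f(-0.78125) = 176915/32768, f(-0.34375) = 187457/32768, f(0.09375) = 158407/32768, f(0.53125) = 172085/32768, f(0.96875) = 310811/32768, f(1.40625) = 656905/32768, f(1.84375) = 1292687/32768, f(2.28125) = 2300477/32768.
Sum = Δx · [f(-0.78125) + f(-0.34375) + f(0.09375) + ...].
Sum ≈ 70.17175.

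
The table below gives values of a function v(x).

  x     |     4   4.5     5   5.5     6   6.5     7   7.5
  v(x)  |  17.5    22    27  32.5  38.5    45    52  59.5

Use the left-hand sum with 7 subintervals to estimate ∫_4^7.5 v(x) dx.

117.25

Δx = 0.5.
Sum = 0.5·[17.5 + 22 + 27 + 32.5 + 38.5 + 45 + 52] = 117.25.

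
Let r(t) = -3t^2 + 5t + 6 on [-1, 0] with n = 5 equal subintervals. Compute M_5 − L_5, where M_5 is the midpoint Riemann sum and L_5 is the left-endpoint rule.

M_5 = 2.51.
L_5 = 1.68.
M_5 − L_5 = 0.83.

0.83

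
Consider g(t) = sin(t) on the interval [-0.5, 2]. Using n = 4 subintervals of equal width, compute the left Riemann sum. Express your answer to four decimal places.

0.8174

Δt = (2 − (-0.5))/4 = 0.625.
Left endpoints: -0.5, 0.125, 0.75, 1.375.
g(-0.5) ≈ -0.4794, g(0.125) ≈ 0.1247, g(0.75) ≈ 0.6816, g(1.375) ≈ 0.9809.
Sum = Δt · [g(-0.5) + g(0.125) + g(0.75) + g(1.375)].
Sum ≈ 0.8174.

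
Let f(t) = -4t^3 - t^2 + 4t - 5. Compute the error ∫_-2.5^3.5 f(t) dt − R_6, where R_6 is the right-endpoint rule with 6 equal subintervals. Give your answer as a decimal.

115

Exact integral: ∫_-2.5^3.5 f(t) dt = -148.5.
R_6 = -263.5.
Error = -148.5 − (-263.5) = 115.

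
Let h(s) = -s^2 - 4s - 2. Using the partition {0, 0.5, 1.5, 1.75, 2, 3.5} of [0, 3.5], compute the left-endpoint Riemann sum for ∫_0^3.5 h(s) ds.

-31.828125

Subinterval widths: 0.5, 1, 0.25, 0.25, 1.5.
Left endpoints: 0, 0.5, 1.5, 1.75, 2.
h(0) = -2, h(0.5) = -4.25, h(1.5) = -10.25, h(1.75) = -12.0625, h(2) = -14.
Sum = Σ Δs_i · h(s_i).
Sum = -31.828125.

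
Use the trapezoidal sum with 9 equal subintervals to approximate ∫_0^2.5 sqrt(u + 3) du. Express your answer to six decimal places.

5.134509

Δu = (2.5 − 0)/9 = 5/18.
f(0) ≈ 1.732051, f(5/18) ≈ 1.810463, f(5/9) ≈ 1.885618, f(5/6) ≈ 1.957890, f(10/9) ≈ 2.027588, f(25/18) ≈ 2.094968, f(5/3) ≈ 2.160247, f(35/18) ≈ 2.223611, f(20/9) ≈ 2.285218, f(2.5) ≈ 2.345208.
T_9 = (Δu/2)·[f(u_0) + 2f(u_1) + ... + 2f(u_{8}) + f(u_9)].
Sum ≈ 5.134509.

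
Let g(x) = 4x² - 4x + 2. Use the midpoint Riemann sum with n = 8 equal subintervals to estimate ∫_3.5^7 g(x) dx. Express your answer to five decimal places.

Δx = (7 − 3.5)/8 = 0.4375.
Midpoints: 3.71875, 4.15625, 4.59375, 5.03125, 5.46875, 5.90625, 6.34375, 6.78125.
g(3.71875) = 42.44140625, g(4.15625) = 54.47265625, g(4.59375) = 68.03515625, g(5.03125) = 83.12890625, g(5.46875) = 99.75390625, g(5.90625) = 117.91015625, g(6.34375) = 137.59765625, g(6.78125) = 158.81640625.
Sum = Δx · [g(3.71875) + g(4.15625) + g(4.59375) + ...].
Sum ≈ 333.44336.

333.44336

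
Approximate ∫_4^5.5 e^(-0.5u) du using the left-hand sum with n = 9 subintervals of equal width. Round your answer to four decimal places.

0.1488

Δu = (5.5 − 4)/9 = 1/6.
Left endpoints: 4, 25/6, 13/3, 4.5, 14/3, 29/6, 5, 31/6, 16/3.
f(4) ≈ 0.1353, f(25/6) ≈ 0.1245, f(13/3) ≈ 0.1146, f(4.5) ≈ 0.1054, f(14/3) ≈ 0.0970, f(29/6) ≈ 0.0892, f(5) ≈ 0.0821, f(31/6) ≈ 0.0755, f(16/3) ≈ 0.0695.
Sum = Δu · [f(4) + f(25/6) + f(13/3) + ...].
Sum ≈ 0.1488.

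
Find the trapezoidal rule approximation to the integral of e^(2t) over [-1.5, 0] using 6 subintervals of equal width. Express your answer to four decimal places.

Δt = (0 − (-1.5))/6 = 0.25.
f(-1.5) ≈ 0.0498, f(-1.25) ≈ 0.0821, f(-1) ≈ 0.1353, f(-0.75) ≈ 0.2231, f(-0.5) ≈ 0.3679, f(-0.25) ≈ 0.6065, f(0) ≈ 1.0000.
T_6 = (Δt/2)·[f(t_0) + 2f(t_1) + ... + 2f(t_{5}) + f(t_6)].
Sum ≈ 0.4850.

0.4850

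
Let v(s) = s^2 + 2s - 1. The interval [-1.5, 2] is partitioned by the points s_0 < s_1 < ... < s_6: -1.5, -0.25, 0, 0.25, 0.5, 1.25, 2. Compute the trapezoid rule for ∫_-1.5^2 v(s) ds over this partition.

2.515625

Subinterval widths: 1.25, 0.25, 0.25, 0.25, 0.75, 0.75.
v(-1.5) = -1.75, v(-0.25) = -1.4375, v(0) = -1, v(0.25) = -0.4375, v(0.5) = 0.25, v(1.25) = 3.0625, v(2) = 7.
On each subinterval the trapezoid contributes (Δs_i/2)·[v(s_{i-1}) + v(s_i)].
Sum = 2.515625.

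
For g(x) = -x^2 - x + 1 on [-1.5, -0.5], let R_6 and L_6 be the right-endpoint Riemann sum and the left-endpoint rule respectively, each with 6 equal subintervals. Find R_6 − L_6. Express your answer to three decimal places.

R_6 ≈ 0.99537.
L_6 ≈ 0.82870.
R_6 − L_6 ≈ 0.167.

0.167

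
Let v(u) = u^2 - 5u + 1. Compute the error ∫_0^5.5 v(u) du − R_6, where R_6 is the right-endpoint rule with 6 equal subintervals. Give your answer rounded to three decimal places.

-2.031

Exact integral: ∫_0^5.5 v(u) du ≈ -14.66667.
R_6 ≈ -12.63600.
Error ≈ -14.66667 − (-12.63600) ≈ -2.031.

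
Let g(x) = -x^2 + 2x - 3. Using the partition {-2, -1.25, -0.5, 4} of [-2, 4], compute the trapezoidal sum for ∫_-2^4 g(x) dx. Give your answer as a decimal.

-45.328125

Subinterval widths: 0.75, 0.75, 4.5.
g(-2) = -11, g(-1.25) = -7.0625, g(-0.5) = -4.25, g(4) = -11.
On each subinterval the trapezoid contributes (Δx_i/2)·[g(x_{i-1}) + g(x_i)].
Sum = -45.328125.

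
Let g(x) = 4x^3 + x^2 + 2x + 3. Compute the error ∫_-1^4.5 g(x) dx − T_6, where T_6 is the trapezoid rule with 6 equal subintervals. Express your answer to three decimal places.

Exact integral: ∫_-1^4.5 g(x) dx ≈ 475.52083.
T_6 ≈ 492.46644.
Error ≈ 475.52083 − 492.46644 ≈ -16.946.

-16.946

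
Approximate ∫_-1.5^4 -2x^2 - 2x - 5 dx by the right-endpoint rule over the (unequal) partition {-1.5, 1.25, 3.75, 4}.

-142.03125

Subinterval widths: 2.75, 2.5, 0.25.
Right endpoints: 1.25, 3.75, 4.
f(1.25) = -10.625, f(3.75) = -40.625, f(4) = -45.
Sum = Σ Δx_i · f(x_i).
Sum = -142.03125.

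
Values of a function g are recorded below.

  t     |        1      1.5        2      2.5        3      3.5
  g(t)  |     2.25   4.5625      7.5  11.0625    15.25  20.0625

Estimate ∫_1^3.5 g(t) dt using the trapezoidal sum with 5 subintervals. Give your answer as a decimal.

24.765625

Δt = 0.5.
T_5 = (0.5/2)·[2.25 + 2·4.5625 + 2·7.5 + 2·11.0625 + 2·15.25 + 20.0625] = 24.765625.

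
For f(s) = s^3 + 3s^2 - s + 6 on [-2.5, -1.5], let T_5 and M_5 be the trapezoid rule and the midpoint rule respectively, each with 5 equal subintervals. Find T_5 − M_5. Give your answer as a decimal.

T_5 = 11.73.
M_5 = 11.76.
T_5 − M_5 = -0.03.

-0.03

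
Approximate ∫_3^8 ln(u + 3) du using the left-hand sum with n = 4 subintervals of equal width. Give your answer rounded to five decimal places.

10.23762

Δu = (8 − 3)/4 = 1.25.
Left endpoints: 3, 4.25, 5.5, 6.75.
f(3) ≈ 1.79176, f(4.25) ≈ 1.98100, f(5.5) ≈ 2.14007, f(6.75) ≈ 2.27727.
Sum = Δu · [f(3) + f(4.25) + f(5.5) + f(6.75)].
Sum ≈ 10.23762.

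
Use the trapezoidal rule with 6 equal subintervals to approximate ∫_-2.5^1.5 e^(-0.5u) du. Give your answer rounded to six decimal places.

6.091738

Δu = (1.5 − (-2.5))/6 = 2/3.
f(-2.5) ≈ 3.490343, f(-11/6) ≈ 2.500940, f(-7/6) ≈ 1.792002, f(-0.5) ≈ 1.284025, f(1/6) ≈ 0.920044, f(5/6) ≈ 0.659241, f(1.5) ≈ 0.472367.
T_6 = (Δu/2)·[f(u_0) + 2f(u_1) + ... + 2f(u_{5}) + f(u_6)].
Sum ≈ 6.091738.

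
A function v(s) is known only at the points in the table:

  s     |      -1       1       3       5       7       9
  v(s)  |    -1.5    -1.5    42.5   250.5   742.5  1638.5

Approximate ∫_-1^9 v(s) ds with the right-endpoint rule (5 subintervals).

Δs = 2.
Sum = 2·[(-1.5) + 42.5 + 250.5 + 742.5 + 1638.5] = 5345.

5345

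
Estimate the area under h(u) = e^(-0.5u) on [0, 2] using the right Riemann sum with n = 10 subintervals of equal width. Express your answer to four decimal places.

Δu = (2 − 0)/10 = 0.2.
Right endpoints: 0.2, 0.4, 0.6, 0.8, 1, 1.2, 1.4, 1.6, 1.8, 2.
h(0.2) ≈ 0.9048, h(0.4) ≈ 0.8187, h(0.6) ≈ 0.7408, h(0.8) ≈ 0.6703, h(1) ≈ 0.6065, h(1.2) ≈ 0.5488, h(1.4) ≈ 0.4966, h(1.6) ≈ 0.4493, h(1.8) ≈ 0.4066, h(2) ≈ 0.3679.
Sum = Δu · [h(0.2) + h(0.4) + h(0.6) + ...].
Sum ≈ 1.2021.

1.2021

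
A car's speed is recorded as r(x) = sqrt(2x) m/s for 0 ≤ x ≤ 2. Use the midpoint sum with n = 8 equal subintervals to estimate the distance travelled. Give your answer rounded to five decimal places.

2.67613

Δx = (2 − 0)/8 = 0.25.
Midpoints: 0.125, 0.375, 0.625, 0.875, 1.125, 1.375, 1.625, 1.875.
r(0.125) ≈ 0.50000, r(0.375) ≈ 0.86603, r(0.625) ≈ 1.11803, r(0.875) ≈ 1.32288, r(1.125) ≈ 1.50000, r(1.375) ≈ 1.65831, r(1.625) ≈ 1.80278, r(1.875) ≈ 1.93649.
Sum = Δx · [r(0.125) + r(0.375) + r(0.625) + ...].
Sum ≈ 2.67613.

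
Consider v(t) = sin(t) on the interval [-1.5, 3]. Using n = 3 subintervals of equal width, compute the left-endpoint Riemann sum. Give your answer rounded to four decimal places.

Δt = (3 − (-1.5))/3 = 1.5.
Left endpoints: -1.5, 0, 1.5.
v(-1.5) ≈ -0.9975, v(0) ≈ 0.0000, v(1.5) ≈ 0.9975.
Sum = Δt · [v(-1.5) + v(0) + v(1.5)].
Sum ≈ 0.0000.

0.0000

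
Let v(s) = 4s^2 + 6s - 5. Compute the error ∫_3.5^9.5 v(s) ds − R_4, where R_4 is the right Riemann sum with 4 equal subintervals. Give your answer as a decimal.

Exact integral: ∫_3.5^9.5 v(s) ds = 1290.
R_4 = 1560.
Error = 1290 − 1560 = -270.

-270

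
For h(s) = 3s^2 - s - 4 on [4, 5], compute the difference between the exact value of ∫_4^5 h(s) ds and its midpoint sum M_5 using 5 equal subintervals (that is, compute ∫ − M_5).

Exact integral: ∫_4^5 h(s) ds = 52.5.
M_5 = 52.49.
Error = 52.5 − 52.49 = 0.01.

0.01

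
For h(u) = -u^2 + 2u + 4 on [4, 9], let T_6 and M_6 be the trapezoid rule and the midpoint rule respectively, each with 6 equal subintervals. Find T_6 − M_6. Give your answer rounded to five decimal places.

-0.86806

T_6 ≈ -137.2453704.
M_6 ≈ -136.3773148.
T_6 − M_6 ≈ -0.86806.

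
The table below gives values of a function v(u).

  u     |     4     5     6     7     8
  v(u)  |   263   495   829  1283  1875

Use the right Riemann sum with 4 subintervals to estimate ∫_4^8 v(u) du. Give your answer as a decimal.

4482

Δu = 1.
Sum = 1·[495 + 829 + 1283 + 1875] = 4482.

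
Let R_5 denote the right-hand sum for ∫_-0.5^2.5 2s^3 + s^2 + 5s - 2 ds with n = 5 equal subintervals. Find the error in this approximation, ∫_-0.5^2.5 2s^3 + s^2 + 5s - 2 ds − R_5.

-17.01

Exact integral: ∫_-0.5^2.5 f(s) ds = 33.75.
R_5 = 50.76.
Error = 33.75 − 50.76 = -17.01.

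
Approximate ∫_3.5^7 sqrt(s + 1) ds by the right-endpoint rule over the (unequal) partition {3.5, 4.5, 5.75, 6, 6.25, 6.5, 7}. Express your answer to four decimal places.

9.0263

Subinterval widths: 1, 1.25, 0.25, 0.25, 0.25, 0.5.
Right endpoints: 4.5, 5.75, 6, 6.25, 6.5, 7.
f(4.5) ≈ 2.3452, f(5.75) ≈ 2.5981, f(6) ≈ 2.6458, f(6.25) ≈ 2.6926, f(6.5) ≈ 2.7386, f(7) ≈ 2.8284.
Sum = Σ Δs_i · f(s_i).
Sum ≈ 9.0263.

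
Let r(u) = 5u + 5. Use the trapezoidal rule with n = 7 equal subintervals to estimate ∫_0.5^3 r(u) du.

Δu = (3 − 0.5)/7 = 5/14.
r(0.5) = 7.5, r(6/7) = 65/7, r(17/14) = 155/14, r(11/7) = 90/7, r(27/14) = 205/14, r(16/7) = 115/7, r(37/14) = 255/14, r(3) = 20.
T_7 = (Δu/2)·[r(u_0) + 2r(u_1) + ... + 2r(u_{6}) + r(u_7)].
Sum = 34.375.

34.375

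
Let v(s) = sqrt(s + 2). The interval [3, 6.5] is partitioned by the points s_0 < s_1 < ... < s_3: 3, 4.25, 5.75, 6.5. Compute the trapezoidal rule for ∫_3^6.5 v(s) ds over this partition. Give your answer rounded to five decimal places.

Subinterval widths: 1.25, 1.5, 0.75.
v(3) ≈ 2.23607, v(4.25) ≈ 2.50000, v(5.75) ≈ 2.78388, v(6.5) ≈ 2.91548.
On each subinterval the trapezoid contributes (Δs_i/2)·[v(s_{i-1}) + v(s_i)].
Sum ≈ 9.06021.

9.06021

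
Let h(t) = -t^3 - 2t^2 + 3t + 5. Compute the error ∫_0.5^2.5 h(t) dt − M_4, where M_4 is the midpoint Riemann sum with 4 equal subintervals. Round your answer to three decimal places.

-0.271

Exact integral: ∫_0.5^2.5 h(t) dt ≈ -1.08333.
M_4 = -0.8125.
Error ≈ -1.08333 − (-0.8125) ≈ -0.271.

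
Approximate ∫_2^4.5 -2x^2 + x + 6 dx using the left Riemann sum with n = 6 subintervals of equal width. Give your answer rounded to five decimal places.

Δx = (4.5 − 2)/6 = 5/12.
Left endpoints: 2, 29/12, 17/6, 3.25, 11/3, 49/12.
f(2) = 0, f(29/12) = -235/72, f(17/6) = -65/9, f(3.25) = -11.875, f(11/3) = -155/9, f(49/12) = -1675/72.
Sum = Δx · [f(2) + f(29/12) + f(17/6) + ...].
Sum ≈ -26.18634.

-26.18634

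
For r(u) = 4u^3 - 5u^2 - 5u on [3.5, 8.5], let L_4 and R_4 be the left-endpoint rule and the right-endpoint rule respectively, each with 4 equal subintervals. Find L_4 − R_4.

L_4 = 2830.15625.
R_4 = 5280.15625.
L_4 − R_4 = -2450.

-2450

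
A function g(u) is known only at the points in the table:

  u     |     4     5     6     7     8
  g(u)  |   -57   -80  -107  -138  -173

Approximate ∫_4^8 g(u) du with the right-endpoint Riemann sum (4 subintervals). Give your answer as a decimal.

-498

Δu = 1.
Sum = 1·[(-80) + (-107) + (-138) + (-173)] = -498.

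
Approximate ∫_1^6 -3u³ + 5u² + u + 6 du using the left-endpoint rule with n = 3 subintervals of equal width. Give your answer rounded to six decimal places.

-239.259259

Δu = (6 − 1)/3 = 5/3.
Left endpoints: 1, 8/3, 13/3.
f(1) = 9, f(8/3) = -38/3, f(13/3) = -1259/9.
Sum = Δu · [f(1) + f(8/3) + f(13/3)].
Sum ≈ -239.259259.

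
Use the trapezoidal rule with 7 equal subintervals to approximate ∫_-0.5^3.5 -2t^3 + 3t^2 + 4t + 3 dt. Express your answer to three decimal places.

Δt = (3.5 − (-0.5))/7 = 4/7.
f(-0.5) = 2, f(1/14) = 1132/343, f(9/14) = 2154/343, f(17/14) = 2984/343, f(25/14) = 2854/343, f(33/14) = 996/343, f(41/14) = -3358/343, f(3.5) = -32.
T_7 = (Δt/2)·[f(t_0) + 2f(t_1) + ... + 2f(t_{6}) + f(t_7)].
Sum ≈ 2.694.

2.694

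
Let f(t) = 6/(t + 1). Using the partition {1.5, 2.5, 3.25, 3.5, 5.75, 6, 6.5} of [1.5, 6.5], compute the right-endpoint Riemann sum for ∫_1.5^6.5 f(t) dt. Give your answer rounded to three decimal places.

5.721

Subinterval widths: 1, 0.75, 0.25, 2.25, 0.25, 0.5.
Right endpoints: 2.5, 3.25, 3.5, 5.75, 6, 6.5.
f(2.5) = 12/7, f(3.25) = 24/17, f(3.5) = 4/3, f(5.75) = 8/9, f(6) = 6/7, f(6.5) = 0.8.
Sum = Σ Δt_i · f(t_i).
Sum ≈ 5.721.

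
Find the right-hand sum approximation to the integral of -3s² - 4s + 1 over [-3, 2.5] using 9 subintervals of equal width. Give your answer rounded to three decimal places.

-36.853

Δs = (2.5 − (-3))/9 = 11/18.
Right endpoints: -43/18, -16/9, -7/6, -5/9, 1/18, 2/3, 23/18, 17/9, 2.5.
f(-43/18) = -709/108, f(-16/9) = -37/27, f(-7/6) = 19/12, f(-5/9) = 62/27, f(1/18) = 83/108, f(2/3) = -3, f(23/18) = -973/108, f(17/9) = -466/27, f(2.5) = -27.75.
Sum = Δs · [f(-43/18) + f(-16/9) + f(-7/6) + ...].
Sum ≈ -36.853.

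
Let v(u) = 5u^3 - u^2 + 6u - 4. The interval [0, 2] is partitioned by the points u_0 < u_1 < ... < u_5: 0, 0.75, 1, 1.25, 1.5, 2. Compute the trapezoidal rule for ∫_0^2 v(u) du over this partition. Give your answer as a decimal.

22.30859375

Subinterval widths: 0.75, 0.25, 0.25, 0.25, 0.5.
v(0) = -4, v(0.75) = 2.046875, v(1) = 6, v(1.25) = 11.703125, v(1.5) = 19.625, v(2) = 44.
On each subinterval the trapezoid contributes (Δu_i/2)·[v(u_{i-1}) + v(u_i)].
Sum = 22.30859375.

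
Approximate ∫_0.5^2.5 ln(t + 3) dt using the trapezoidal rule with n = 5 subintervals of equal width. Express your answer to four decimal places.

Δt = (2.5 − 0.5)/5 = 0.4.
f(0.5) ≈ 1.2528, f(0.9) ≈ 1.3610, f(1.3) ≈ 1.4586, f(1.7) ≈ 1.5476, f(2.1) ≈ 1.6292, f(2.5) ≈ 1.7047.
T_5 = (Δt/2)·[f(t_0) + 2f(t_1) + ... + 2f(t_{4}) + f(t_5)].
Sum ≈ 2.9901.

2.9901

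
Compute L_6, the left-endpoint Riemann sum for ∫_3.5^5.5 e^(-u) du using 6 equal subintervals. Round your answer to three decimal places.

Δu = (5.5 − 3.5)/6 = 1/3.
Left endpoints: 3.5, 23/6, 25/6, 4.5, 29/6, 31/6.
f(3.5) ≈ 0.030, f(23/6) ≈ 0.022, f(25/6) ≈ 0.016, f(4.5) ≈ 0.011, f(29/6) ≈ 0.008, f(31/6) ≈ 0.006.
Sum = Δu · [f(3.5) + f(23/6) + f(25/6) + ...].
Sum ≈ 0.031.

0.031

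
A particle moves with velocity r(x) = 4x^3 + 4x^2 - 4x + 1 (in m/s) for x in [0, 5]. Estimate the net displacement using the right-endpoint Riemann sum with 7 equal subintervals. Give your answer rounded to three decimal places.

Δx = (5 − 0)/7 = 5/7.
Right endpoints: 5/7, 10/7, 15/7, 20/7, 25/7, 30/7, 5.
r(5/7) = 563/343, r(10/7) = 5183/343, r(15/7) = 17203/343, r(20/7) = 39623/343, r(25/7) = 75443/343, r(30/7) = 127663/343, r(5) = 581.
Sum = Δx · [r(5/7) + r(10/7) + r(15/7) + ...].
Sum ≈ 968.265.

968.265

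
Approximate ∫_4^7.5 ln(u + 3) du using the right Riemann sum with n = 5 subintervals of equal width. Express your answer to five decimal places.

7.70804

Δu = (7.5 − 4)/5 = 0.7.
Right endpoints: 4.7, 5.4, 6.1, 6.8, 7.5.
f(4.7) ≈ 2.04122, f(5.4) ≈ 2.12823, f(6.1) ≈ 2.20827, f(6.8) ≈ 2.28238, f(7.5) ≈ 2.35138.
Sum = Δu · [f(4.7) + f(5.4) + f(6.1) + f(6.8) + f(7.5)].
Sum ≈ 7.70804.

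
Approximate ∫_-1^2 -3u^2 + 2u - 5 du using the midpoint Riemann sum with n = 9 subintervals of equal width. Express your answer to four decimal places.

-20.9167

Δu = (2 − (-1))/9 = 1/3.
Midpoints: -5/6, -0.5, -1/6, 1/6, 0.5, 5/6, 7/6, 1.5, 11/6.
f(-5/6) = -8.75, f(-0.5) = -6.75, f(-1/6) = -65/12, f(1/6) = -4.75, f(0.5) = -4.75, f(5/6) = -65/12, f(7/6) = -6.75, f(1.5) = -8.75, f(11/6) = -137/12.
Sum = Δu · [f(-5/6) + f(-0.5) + f(-1/6) + ...].
Sum ≈ -20.9167.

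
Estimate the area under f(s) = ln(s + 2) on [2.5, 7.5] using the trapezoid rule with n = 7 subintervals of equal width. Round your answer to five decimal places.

9.61396

Δs = (7.5 − 2.5)/7 = 5/7.
f(2.5) ≈ 1.50408, f(45/14) ≈ 1.65140, f(55/14) ≈ 1.77978, f(65/14) ≈ 1.89354, f(75/14) ≈ 1.99567, f(85/14) ≈ 2.08833, f(95/14) ≈ 2.17313, f(7.5) ≈ 2.25129.
T_7 = (Δs/2)·[f(s_0) + 2f(s_1) + ... + 2f(s_{6}) + f(s_7)].
Sum ≈ 9.61396.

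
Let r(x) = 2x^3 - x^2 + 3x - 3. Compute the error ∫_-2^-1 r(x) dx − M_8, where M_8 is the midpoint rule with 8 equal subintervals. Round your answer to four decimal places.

Exact integral: ∫_-2^-1 r(x) dx ≈ -17.333333.
M_8 = -17.3203125.
Error ≈ -17.333333 − (-17.3203125) ≈ -0.0130.

-0.0130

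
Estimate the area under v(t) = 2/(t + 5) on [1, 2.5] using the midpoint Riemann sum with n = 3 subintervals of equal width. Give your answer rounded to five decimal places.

0.44608

Δt = (2.5 − 1)/3 = 0.5.
Midpoints: 1.25, 1.75, 2.25.
v(1.25) = 0.32, v(1.75) = 8/27, v(2.25) = 8/29.
Sum = Δt · [v(1.25) + v(1.75) + v(2.25)].
Sum ≈ 0.44608.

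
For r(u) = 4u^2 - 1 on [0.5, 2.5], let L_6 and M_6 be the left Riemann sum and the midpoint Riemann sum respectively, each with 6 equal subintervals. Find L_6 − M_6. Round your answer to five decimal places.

-3.77778

L_6 ≈ 14.8148148.
M_6 ≈ 18.5925926.
L_6 − M_6 ≈ -3.77778.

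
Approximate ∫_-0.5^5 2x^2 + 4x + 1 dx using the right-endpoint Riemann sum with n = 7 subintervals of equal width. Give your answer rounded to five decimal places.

Δx = (5 − (-0.5))/7 = 11/14.
Right endpoints: 2/7, 15/14, 13/7, 37/14, 24/7, 59/14, 5.
f(2/7) = 113/49, f(15/14) = 743/98, f(13/7) = 751/49, f(37/14) = 2503/98, f(24/7) = 1873/49, f(59/14) = 5231/98, f(5) = 71.
Sum = Δx · [f(2/7) + f(15/14) + f(13/7) + ...].
Sum ≈ 167.63776.

167.63776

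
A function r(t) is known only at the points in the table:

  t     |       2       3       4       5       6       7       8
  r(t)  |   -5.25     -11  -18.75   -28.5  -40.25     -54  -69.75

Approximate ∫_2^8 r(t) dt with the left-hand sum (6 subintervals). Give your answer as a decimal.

-157.75

Δt = 1.
Sum = 1·[(-5.25) + (-11) + (-18.75) + (-28.5) + (-40.25) + (-54)] = -157.75.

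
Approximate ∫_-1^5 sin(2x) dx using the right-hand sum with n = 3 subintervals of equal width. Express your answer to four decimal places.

0.1717

Δx = (5 − (-1))/3 = 2.
Right endpoints: 1, 3, 5.
f(1) ≈ 0.9093, f(3) ≈ -0.2794, f(5) ≈ -0.5440.
Sum = Δx · [f(1) + f(3) + f(5)].
Sum ≈ 0.1717.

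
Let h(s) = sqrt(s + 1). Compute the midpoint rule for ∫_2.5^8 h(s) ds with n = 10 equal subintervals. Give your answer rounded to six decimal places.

13.635999

Δs = (8 − 2.5)/10 = 0.55.
Midpoints: 2.775, 3.325, 3.875, 4.425, 4.975, 5.525, 6.075, 6.625, 7.175, 7.725.
h(2.775) ≈ 1.942936, h(3.325) ≈ 2.079663, h(3.875) ≈ 2.207940, h(4.425) ≈ 2.329163, h(4.975) ≈ 2.444381, h(5.525) ≈ 2.554408, h(6.075) ≈ 2.659887, h(6.625) ≈ 2.761340, h(7.175) ≈ 2.859196, h(7.725) ≈ 2.953811.
Sum = Δs · [h(2.775) + h(3.325) + h(3.875) + ...].
Sum ≈ 13.635999.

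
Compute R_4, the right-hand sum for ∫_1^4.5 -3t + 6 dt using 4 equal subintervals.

-12.46875

Δt = (4.5 − 1)/4 = 0.875.
Right endpoints: 1.875, 2.75, 3.625, 4.5.
f(1.875) = 0.375, f(2.75) = -2.25, f(3.625) = -4.875, f(4.5) = -7.5.
Sum = Δt · [f(1.875) + f(2.75) + f(3.625) + f(4.5)].
Sum = -12.46875.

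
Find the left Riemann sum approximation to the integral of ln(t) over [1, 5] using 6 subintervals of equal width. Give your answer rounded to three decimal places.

3.482

Δt = (5 − 1)/6 = 2/3.
Left endpoints: 1, 5/3, 7/3, 3, 11/3, 13/3.
f(1) ≈ 0.000, f(5/3) ≈ 0.511, f(7/3) ≈ 0.847, f(3) ≈ 1.099, f(11/3) ≈ 1.299, f(13/3) ≈ 1.466.
Sum = Δt · [f(1) + f(5/3) + f(7/3) + ...].
Sum ≈ 3.482.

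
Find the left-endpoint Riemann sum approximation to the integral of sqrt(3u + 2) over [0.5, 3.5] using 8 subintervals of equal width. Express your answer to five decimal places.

8.04929

Δu = (3.5 − 0.5)/8 = 0.375.
Left endpoints: 0.5, 0.875, 1.25, 1.625, 2, 2.375, 2.75, 3.125.
f(0.5) ≈ 1.87083, f(0.875) ≈ 2.15058, f(1.25) ≈ 2.39792, f(1.625) ≈ 2.62202, f(2) ≈ 2.82843, f(2.375) ≈ 3.02076, f(2.75) ≈ 3.20156, f(3.125) ≈ 3.37268.
Sum = Δu · [f(0.5) + f(0.875) + f(1.25) + ...].
Sum ≈ 8.04929.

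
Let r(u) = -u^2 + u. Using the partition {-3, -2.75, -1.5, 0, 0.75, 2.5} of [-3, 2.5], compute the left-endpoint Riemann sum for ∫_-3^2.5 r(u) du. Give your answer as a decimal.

-21.1875

Subinterval widths: 0.25, 1.25, 1.5, 0.75, 1.75.
Left endpoints: -3, -2.75, -1.5, 0, 0.75.
r(-3) = -12, r(-2.75) = -10.3125, r(-1.5) = -3.75, r(0) = 0, r(0.75) = 0.1875.
Sum = Σ Δu_i · r(u_i).
Sum = -21.1875.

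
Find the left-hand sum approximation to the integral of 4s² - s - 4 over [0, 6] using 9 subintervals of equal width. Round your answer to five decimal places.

Δs = (6 − 0)/9 = 2/3.
Left endpoints: 0, 2/3, 4/3, 2, 8/3, 10/3, 4, 14/3, 16/3.
f(0) = -4, f(2/3) = -26/9, f(4/3) = 16/9, f(2) = 10, f(8/3) = 196/9, f(10/3) = 334/9, f(4) = 56, f(14/3) = 706/9, f(16/3) = 940/9.
Sum = Δs · [f(0) + f(2/3) + f(4/3) + ...].
Sum ≈ 201.77778.

201.77778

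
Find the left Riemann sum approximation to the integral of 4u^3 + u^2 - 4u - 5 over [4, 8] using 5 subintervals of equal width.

Δu = (8 − 4)/5 = 0.8.
Left endpoints: 4, 4.8, 5.6, 6.4, 7.2.
f(4) = 251, f(4.8) = 441.208, f(5.6) = 706.424, f(6.4) = 1058.936, f(7.2) = 1511.032.
Sum = Δu · [f(4) + f(4.8) + f(5.6) + f(6.4) + f(7.2)].
Sum = 3174.88.

3174.88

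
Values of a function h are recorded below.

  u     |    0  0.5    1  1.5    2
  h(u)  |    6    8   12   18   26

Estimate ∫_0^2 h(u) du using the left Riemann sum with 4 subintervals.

22

Δu = 0.5.
Sum = 0.5·[6 + 8 + 12 + 18] = 22.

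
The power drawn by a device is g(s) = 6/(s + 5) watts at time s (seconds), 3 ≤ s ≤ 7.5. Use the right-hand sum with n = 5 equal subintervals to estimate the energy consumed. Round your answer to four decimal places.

2.5600

Δs = (7.5 − 3)/5 = 0.9.
Right endpoints: 3.9, 4.8, 5.7, 6.6, 7.5.
g(3.9) = 60/89, g(4.8) = 30/49, g(5.7) = 60/107, g(6.6) = 15/29, g(7.5) = 0.48.
Sum = Δs · [g(3.9) + g(4.8) + g(5.7) + g(6.6) + g(7.5)].
Sum ≈ 2.5600.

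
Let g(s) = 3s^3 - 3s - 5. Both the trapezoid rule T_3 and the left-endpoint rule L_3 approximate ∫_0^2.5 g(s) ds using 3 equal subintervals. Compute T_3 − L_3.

T_3 ≈ 10.67708333.
L_3 ≈ -5.72916667.
T_3 − L_3 = 16.40625.

16.40625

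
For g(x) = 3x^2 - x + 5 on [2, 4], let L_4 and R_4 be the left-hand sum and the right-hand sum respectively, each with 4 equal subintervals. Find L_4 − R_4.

-17

L_4 = 51.75.
R_4 = 68.75.
L_4 − R_4 = -17.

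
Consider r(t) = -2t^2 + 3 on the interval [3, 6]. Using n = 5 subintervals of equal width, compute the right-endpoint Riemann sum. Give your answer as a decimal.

Δt = (6 − 3)/5 = 0.6.
Right endpoints: 3.6, 4.2, 4.8, 5.4, 6.
r(3.6) = -22.92, r(4.2) = -32.28, r(4.8) = -43.08, r(5.4) = -55.32, r(6) = -69.
Sum = Δt · [r(3.6) + r(4.2) + r(4.8) + r(5.4) + r(6)].
Sum = -133.56.

-133.56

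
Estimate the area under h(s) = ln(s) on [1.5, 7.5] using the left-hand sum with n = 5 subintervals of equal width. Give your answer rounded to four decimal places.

Δs = (7.5 − 1.5)/5 = 1.2.
Left endpoints: 1.5, 2.7, 3.9, 5.1, 6.3.
h(1.5) ≈ 0.4055, h(2.7) ≈ 0.9933, h(3.9) ≈ 1.3610, h(5.1) ≈ 1.6292, h(6.3) ≈ 1.8405.
Sum = Δs · [h(1.5) + h(2.7) + h(3.9) + h(5.1) + h(6.3)].
Sum ≈ 7.4754.

7.4754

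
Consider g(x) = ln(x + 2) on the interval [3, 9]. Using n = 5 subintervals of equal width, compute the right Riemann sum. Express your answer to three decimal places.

12.790

Δx = (9 − 3)/5 = 1.2.
Right endpoints: 4.2, 5.4, 6.6, 7.8, 9.
g(4.2) ≈ 1.825, g(5.4) ≈ 2.001, g(6.6) ≈ 2.152, g(7.8) ≈ 2.282, g(9) ≈ 2.398.
Sum = Δx · [g(4.2) + g(5.4) + g(6.6) + g(7.8) + g(9)].
Sum ≈ 12.790.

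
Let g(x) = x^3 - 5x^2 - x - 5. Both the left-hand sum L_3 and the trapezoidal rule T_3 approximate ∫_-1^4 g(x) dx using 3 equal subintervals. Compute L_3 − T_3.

L_3 ≈ -65.740741.
T_3 ≈ -78.240741.
L_3 − T_3 = 12.5.

12.5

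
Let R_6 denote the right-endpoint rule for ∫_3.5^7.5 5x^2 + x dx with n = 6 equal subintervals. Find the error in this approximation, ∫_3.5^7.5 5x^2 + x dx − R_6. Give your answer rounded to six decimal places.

Exact integral: ∫_3.5^7.5 f(x) dx ≈ 653.66666667.
R_6 ≈ 729.81481481.
Error ≈ 653.66666667 − 729.81481481 ≈ -76.148148.

-76.148148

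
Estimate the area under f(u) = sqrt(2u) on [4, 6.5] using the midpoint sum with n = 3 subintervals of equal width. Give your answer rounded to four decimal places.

Δu = (6.5 − 4)/3 = 5/6.
Midpoints: 53/12, 5.25, 73/12.
f(53/12) ≈ 2.9721, f(5.25) ≈ 3.2404, f(73/12) ≈ 3.4881.
Sum = Δu · [f(53/12) + f(5.25) + f(73/12)].
Sum ≈ 8.0838.

8.0838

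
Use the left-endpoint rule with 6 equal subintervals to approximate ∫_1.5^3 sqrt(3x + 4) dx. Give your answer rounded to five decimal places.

Δx = (3 − 1.5)/6 = 0.25.
Left endpoints: 1.5, 1.75, 2, 2.25, 2.5, 2.75.
f(1.5) ≈ 2.91548, f(1.75) ≈ 3.04138, f(2) ≈ 3.16228, f(2.25) ≈ 3.27872, f(2.5) ≈ 3.39116, f(2.75) ≈ 3.50000.
Sum = Δx · [f(1.5) + f(1.75) + f(2) + ...].
Sum ≈ 4.82225.

4.82225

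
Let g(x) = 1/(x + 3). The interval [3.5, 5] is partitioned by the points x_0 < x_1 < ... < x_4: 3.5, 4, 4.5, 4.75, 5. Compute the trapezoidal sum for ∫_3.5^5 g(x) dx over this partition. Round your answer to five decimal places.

0.20777

Subinterval widths: 0.5, 0.5, 0.25, 0.25.
g(3.5) = 2/13, g(4) = 1/7, g(4.5) = 2/15, g(4.75) = 4/31, g(5) = 0.125.
On each subinterval the trapezoid contributes (Δx_i/2)·[g(x_{i-1}) + g(x_i)].
Sum ≈ 0.20777.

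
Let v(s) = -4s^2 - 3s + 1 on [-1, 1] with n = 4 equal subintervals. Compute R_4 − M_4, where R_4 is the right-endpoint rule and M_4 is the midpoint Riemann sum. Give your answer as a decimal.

-2

R_4 = -2.5.
M_4 = -0.5.
R_4 − M_4 = -2.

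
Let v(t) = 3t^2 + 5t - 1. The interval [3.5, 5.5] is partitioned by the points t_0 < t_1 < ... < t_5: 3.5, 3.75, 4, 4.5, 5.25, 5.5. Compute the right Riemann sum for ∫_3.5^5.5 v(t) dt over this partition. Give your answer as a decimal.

Subinterval widths: 0.25, 0.25, 0.5, 0.75, 0.25.
Right endpoints: 3.75, 4, 4.5, 5.25, 5.5.
v(3.75) = 59.9375, v(4) = 67, v(4.5) = 82.25, v(5.25) = 107.9375, v(5.5) = 117.25.
Sum = Σ Δt_i · v(t_i).
Sum = 183.125.

183.125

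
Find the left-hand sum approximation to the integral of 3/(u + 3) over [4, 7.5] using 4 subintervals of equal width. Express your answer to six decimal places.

Δu = (7.5 − 4)/4 = 0.875.
Left endpoints: 4, 4.875, 5.75, 6.625.
f(4) = 3/7, f(4.875) = 8/21, f(5.75) = 12/35, f(6.625) = 24/77.
Sum = Δu · [f(4) + f(4.875) + f(5.75) + f(6.625)].
Sum ≈ 1.281061.

1.281061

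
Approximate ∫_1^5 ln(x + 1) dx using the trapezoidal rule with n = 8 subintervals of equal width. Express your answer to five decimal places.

Δx = (5 − 1)/8 = 0.5.
f(1) ≈ 0.69315, f(1.5) ≈ 0.91629, f(2) ≈ 1.09861, f(2.5) ≈ 1.25276, f(3) ≈ 1.38629, f(3.5) ≈ 1.50408, f(4) ≈ 1.60944, f(4.5) ≈ 1.70475, f(5) ≈ 1.79176.
T_8 = (Δx/2)·[f(x_0) + 2f(x_1) + ... + 2f(x_{7}) + f(x_8)].
Sum ≈ 5.35734.

5.35734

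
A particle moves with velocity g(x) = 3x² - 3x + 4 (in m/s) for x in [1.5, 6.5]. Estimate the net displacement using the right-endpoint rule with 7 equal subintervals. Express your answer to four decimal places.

270.0255

Δx = (6.5 − 1.5)/7 = 5/7.
Right endpoints: 31/14, 41/14, 51/14, 61/14, 71/14, 81/14, 6.5.
g(31/14) = 2365/196, g(41/14) = 4105/196, g(51/14) = 6445/196, g(61/14) = 9385/196, g(71/14) = 12925/196, g(81/14) = 17065/196, g(6.5) = 111.25.
Sum = Δx · [g(31/14) + g(41/14) + g(51/14) + ...].
Sum ≈ 270.0255.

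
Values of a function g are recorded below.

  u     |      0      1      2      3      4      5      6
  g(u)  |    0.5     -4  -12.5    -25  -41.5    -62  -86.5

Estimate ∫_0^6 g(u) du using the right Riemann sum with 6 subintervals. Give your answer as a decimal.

-231.5

Δu = 1.
Sum = 1·[(-4) + (-12.5) + (-25) + (-41.5) + (-62) + (-86.5)] = -231.5.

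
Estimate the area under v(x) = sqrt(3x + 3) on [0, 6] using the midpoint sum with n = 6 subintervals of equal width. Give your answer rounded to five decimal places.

Δx = (6 − 0)/6 = 1.
Midpoints: 0.5, 1.5, 2.5, 3.5, 4.5, 5.5.
v(0.5) ≈ 2.12132, v(1.5) ≈ 2.73861, v(2.5) ≈ 3.24037, v(3.5) ≈ 3.67423, v(4.5) ≈ 4.06202, v(5.5) ≈ 4.41588.
Sum = Δx · [v(0.5) + v(1.5) + v(2.5) + ...].
Sum ≈ 20.25244.

20.25244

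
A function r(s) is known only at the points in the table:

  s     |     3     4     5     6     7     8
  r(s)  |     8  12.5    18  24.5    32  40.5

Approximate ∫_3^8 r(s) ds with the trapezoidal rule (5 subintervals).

111.25

Δs = 1.
T_5 = (1/2)·[8 + 2·12.5 + 2·18 + 2·24.5 + 2·32 + 40.5] = 111.25.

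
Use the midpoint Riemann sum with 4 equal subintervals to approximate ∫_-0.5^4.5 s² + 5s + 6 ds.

109.765625

Δs = (4.5 − (-0.5))/4 = 1.25.
Midpoints: 0.125, 1.375, 2.625, 3.875.
f(0.125) = 6.640625, f(1.375) = 14.765625, f(2.625) = 26.015625, f(3.875) = 40.390625.
Sum = Δs · [f(0.125) + f(1.375) + f(2.625) + f(3.875)].
Sum = 109.765625.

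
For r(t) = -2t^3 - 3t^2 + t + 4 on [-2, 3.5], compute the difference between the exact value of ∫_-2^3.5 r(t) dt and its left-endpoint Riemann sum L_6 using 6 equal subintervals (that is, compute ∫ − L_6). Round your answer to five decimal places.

-49.68142

Exact integral: ∫_-2^3.5 r(t) dt = -91.78125.
L_6 ≈ -42.0998264.
Error ≈ -91.78125 − (-42.0998264) ≈ -49.68142.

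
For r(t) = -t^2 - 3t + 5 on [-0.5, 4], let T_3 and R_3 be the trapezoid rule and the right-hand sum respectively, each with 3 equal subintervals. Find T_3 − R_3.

21.9375

T_3 = -24.1875.
R_3 = -46.125.
T_3 − R_3 = 21.9375.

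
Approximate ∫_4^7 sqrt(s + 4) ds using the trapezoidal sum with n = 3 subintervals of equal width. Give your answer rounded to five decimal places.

Δs = (7 − 4)/3 = 1.
f(4) ≈ 2.82843, f(5) ≈ 3.00000, f(6) ≈ 3.16228, f(7) ≈ 3.31662.
T_3 = (Δs/2)·[f(s_0) + 2f(s_1) + 2f(s_2) + f(s_3)].
Sum ≈ 9.23480.

9.23480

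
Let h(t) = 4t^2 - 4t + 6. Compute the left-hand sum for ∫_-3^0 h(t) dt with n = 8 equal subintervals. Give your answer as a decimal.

Δt = (0 − (-3))/8 = 0.375.
Left endpoints: -3, -2.625, -2.25, -1.875, -1.5, -1.125, -0.75, -0.375.
h(-3) = 54, h(-2.625) = 44.0625, h(-2.25) = 35.25, h(-1.875) = 27.5625, h(-1.5) = 21, h(-1.125) = 15.5625, h(-0.75) = 11.25, h(-0.375) = 8.0625.
Sum = Δt · [h(-3) + h(-2.625) + h(-2.25) + ...].
Sum = 81.28125.

81.28125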